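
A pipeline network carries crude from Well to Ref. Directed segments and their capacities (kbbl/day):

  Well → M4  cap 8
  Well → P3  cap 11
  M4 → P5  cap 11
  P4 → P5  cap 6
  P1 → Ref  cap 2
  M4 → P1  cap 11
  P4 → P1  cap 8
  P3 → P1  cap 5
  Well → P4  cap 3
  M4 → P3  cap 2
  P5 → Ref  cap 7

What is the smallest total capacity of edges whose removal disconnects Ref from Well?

Augment Well→M4→P5→Ref: bottleneck 7, flow now 7.
Augment Well→M4→P1→Ref: bottleneck 1, flow now 8.
Augment Well→P4→P1→Ref: bottleneck 1, flow now 9.
No augmenting path remains; maximum flow = 9.
By max-flow min-cut, the minimum cut capacity equals the max flow.
In the residual graph, reachable from Well: {Well, M4, P4, P3, P5, P1}.
Min-cut edges: P5→Ref (7), P1→Ref (2); capacity 7 + 2 = 9.

9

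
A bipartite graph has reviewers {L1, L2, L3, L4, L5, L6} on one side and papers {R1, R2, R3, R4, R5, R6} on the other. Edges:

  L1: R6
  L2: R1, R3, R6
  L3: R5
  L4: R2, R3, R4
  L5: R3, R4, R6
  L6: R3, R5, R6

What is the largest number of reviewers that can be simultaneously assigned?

Unit-capacity flow: source→left, listed edges, right→sink; max matching = max flow.
Augmenting path L1→R6 (+1); matched 1.
Augmenting path L2→R1 (+1); matched 2.
Augmenting path L3→R5 (+1); matched 3.
Augmenting path L4→R2 (+1); matched 4.
Augmenting path L5→R3 (+1); matched 5.
Augmenting path L6→R3→L5→R4 (+1); matched 6.
No augmenting path remains; maximum matching = 6.
König certificate: {L1, L2, L3, L4, L5, L6} is a vertex cover of size 6 (every listed pair touches it), so no matching can be larger.

6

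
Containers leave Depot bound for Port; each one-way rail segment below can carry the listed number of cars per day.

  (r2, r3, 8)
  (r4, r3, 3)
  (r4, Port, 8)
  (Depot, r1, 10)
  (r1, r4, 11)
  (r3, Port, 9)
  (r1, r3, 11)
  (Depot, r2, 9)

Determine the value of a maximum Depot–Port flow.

17

Augment Depot→r1→r3→Port: bottleneck 9, flow now 9.
Augment Depot→r1→r4→Port: bottleneck 1, flow now 10.
Augment Depot→r2→r3→r1→r4→Port: bottleneck 7, flow now 17. (uses reverse residual edge)
No augmenting path remains; maximum flow = 17.
In the residual graph, reachable from Depot: {Depot, r1, r2, r3, r4}.
Min-cut edges: r3→Port (9), r4→Port (8); capacity 9 + 8 = 17.
This cut is saturated, so no flow can exceed 17.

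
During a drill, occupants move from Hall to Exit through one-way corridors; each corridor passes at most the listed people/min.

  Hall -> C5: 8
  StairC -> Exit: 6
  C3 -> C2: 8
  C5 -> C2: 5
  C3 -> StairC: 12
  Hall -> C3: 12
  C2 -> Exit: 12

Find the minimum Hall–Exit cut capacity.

17

Augment Hall→C5→C2→Exit: bottleneck 5, flow now 5.
Augment Hall→C3→StairC→Exit: bottleneck 6, flow now 11.
Augment Hall→C3→C2→Exit: bottleneck 6, flow now 17.
No augmenting path remains; maximum flow = 17.
By max-flow min-cut, the minimum cut capacity equals the max flow.
In the residual graph, reachable from Hall: {Hall, C5}.
Min-cut edges: Hall→C3 (12), C5→C2 (5); capacity 12 + 5 = 17.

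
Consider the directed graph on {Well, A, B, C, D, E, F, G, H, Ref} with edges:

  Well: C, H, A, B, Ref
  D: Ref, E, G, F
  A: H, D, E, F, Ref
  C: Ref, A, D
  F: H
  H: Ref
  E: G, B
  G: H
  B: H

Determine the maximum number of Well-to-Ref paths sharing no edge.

Assign every edge capacity 1; by Menger, the answer equals the max flow.
Path Well→Ref (+1); total 1.
Path Well→A→Ref (+1); total 2.
Path Well→C→Ref (+1); total 3.
Path Well→H→Ref (+1); total 4.
No residual Well→Ref path; max flow = 4.
Certifying cut of size 4: {H→Ref, Well→A, Well→C, Well→Ref}.

4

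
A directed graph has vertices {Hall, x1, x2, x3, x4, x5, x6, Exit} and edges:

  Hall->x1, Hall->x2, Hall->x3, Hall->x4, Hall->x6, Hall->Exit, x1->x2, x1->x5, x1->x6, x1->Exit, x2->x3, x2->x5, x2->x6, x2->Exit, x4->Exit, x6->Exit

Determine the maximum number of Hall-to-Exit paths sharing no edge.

5

Assign every edge capacity 1; by Menger, the answer equals the max flow.
Path Hall→Exit (+1); total 1.
Path Hall→x1→Exit (+1); total 2.
Path Hall→x2→Exit (+1); total 3.
Path Hall→x4→Exit (+1); total 4.
Path Hall→x6→Exit (+1); total 5.
No residual Hall→Exit path; max flow = 5.
Certifying cut of size 5: {Hall→Exit, Hall→x1, Hall→x2, Hall→x4, Hall→x6}.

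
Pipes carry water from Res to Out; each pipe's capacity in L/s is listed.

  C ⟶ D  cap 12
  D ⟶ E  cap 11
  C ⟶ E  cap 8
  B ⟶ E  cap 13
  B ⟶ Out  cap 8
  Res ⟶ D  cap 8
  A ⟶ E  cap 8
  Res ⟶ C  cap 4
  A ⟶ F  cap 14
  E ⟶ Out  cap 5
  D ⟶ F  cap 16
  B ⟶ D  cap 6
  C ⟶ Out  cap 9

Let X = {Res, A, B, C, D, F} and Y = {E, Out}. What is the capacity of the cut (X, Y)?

Edges leaving {Res, A, B, C, D, F}: A→E (8), B→E (13), B→Out (8), C→E (8), C→Out (9), D→E (11).
Cut capacity = 8 + 13 + 8 + 8 + 9 + 11 = 57.

57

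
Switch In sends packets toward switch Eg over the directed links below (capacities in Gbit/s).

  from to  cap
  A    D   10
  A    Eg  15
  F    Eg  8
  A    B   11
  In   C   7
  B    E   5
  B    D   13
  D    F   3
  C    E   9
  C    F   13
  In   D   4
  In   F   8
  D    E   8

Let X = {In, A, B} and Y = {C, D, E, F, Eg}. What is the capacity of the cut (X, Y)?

62

Edges leaving {In, A, B}: In→C (7), In→D (4), In→F (8), A→D (10), A→Eg (15), B→D (13), B→E (5).
Cut capacity = 7 + 4 + 8 + 10 + 15 + 13 + 5 = 62.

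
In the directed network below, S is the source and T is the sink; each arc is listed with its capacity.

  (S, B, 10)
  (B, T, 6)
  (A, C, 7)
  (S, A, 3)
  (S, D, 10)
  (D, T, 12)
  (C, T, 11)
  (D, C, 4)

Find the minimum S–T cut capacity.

Augment S→B→T: bottleneck 6, flow now 6.
Augment S→D→T: bottleneck 10, flow now 16.
Augment S→A→C→T: bottleneck 3, flow now 19.
No augmenting path remains; maximum flow = 19.
By max-flow min-cut, the minimum cut capacity equals the max flow.
In the residual graph, reachable from S: {S, B}.
Min-cut edges: S→A (3), S→D (10), B→T (6); capacity 3 + 10 + 6 = 19.

19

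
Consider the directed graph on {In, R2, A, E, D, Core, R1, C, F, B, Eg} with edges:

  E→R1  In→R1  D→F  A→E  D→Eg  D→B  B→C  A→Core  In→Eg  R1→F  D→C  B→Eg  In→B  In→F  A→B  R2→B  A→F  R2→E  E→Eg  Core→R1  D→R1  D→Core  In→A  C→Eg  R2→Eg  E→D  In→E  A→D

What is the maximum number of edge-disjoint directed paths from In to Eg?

Assign every edge capacity 1; by Menger, the answer equals the max flow.
Path In→Eg (+1); total 1.
Path In→E→Eg (+1); total 2.
Path In→B→Eg (+1); total 3.
Path In→A→D→Eg (+1); total 4.
No residual In→Eg path; max flow = 4.
Certifying cut of size 4: {In→A, In→B, In→E, In→Eg}.

4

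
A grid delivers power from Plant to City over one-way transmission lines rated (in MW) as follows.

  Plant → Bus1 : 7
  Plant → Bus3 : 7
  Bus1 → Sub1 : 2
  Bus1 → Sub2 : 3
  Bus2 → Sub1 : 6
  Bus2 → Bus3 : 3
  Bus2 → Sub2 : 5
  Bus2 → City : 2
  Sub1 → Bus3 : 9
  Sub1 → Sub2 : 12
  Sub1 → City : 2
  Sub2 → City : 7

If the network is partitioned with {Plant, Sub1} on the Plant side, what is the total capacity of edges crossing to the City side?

Edges leaving {Plant, Sub1}: Plant→Bus1 (7), Plant→Bus3 (7), Sub1→Bus3 (9), Sub1→Sub2 (12), Sub1→City (2).
Cut capacity = 7 + 7 + 9 + 12 + 2 = 37.

37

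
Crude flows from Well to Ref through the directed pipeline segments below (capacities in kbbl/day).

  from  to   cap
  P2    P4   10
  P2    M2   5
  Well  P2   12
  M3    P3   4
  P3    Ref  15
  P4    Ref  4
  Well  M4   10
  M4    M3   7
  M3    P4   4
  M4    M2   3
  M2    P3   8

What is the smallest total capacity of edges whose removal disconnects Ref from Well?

16

Augment Well→P2→P4→Ref: bottleneck 4, flow now 4.
Augment Well→M4→M3→P3→Ref: bottleneck 4, flow now 8.
Augment Well→M4→M2→P3→Ref: bottleneck 3, flow now 11.
Augment Well→P2→M2→P3→Ref: bottleneck 5, flow now 16.
No augmenting path remains; maximum flow = 16.
By max-flow min-cut, the minimum cut capacity equals the max flow.
In the residual graph, reachable from Well: {Well, M4, P2, M3, P4}.
Min-cut edges: M4→M2 (3), P2→M2 (5), M3→P3 (4), P4→Ref (4); capacity 3 + 5 + 4 + 4 = 16.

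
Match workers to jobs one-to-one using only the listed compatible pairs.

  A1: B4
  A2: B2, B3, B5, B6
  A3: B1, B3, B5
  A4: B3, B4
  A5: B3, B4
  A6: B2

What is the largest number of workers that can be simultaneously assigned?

5

Unit-capacity flow: source→left, listed edges, right→sink; max matching = max flow.
Augmenting path A1→B4 (+1); matched 1.
Augmenting path A2→B2 (+1); matched 2.
Augmenting path A3→B1 (+1); matched 3.
Augmenting path A4→B3 (+1); matched 4.
Augmenting path A6→B2→A2→B5 (+1); matched 5.
No augmenting path remains; maximum matching = 5.
König certificate: {A2, A3, A6, B3, B4} is a vertex cover of size 5 (every listed pair touches it), so no matching can be larger.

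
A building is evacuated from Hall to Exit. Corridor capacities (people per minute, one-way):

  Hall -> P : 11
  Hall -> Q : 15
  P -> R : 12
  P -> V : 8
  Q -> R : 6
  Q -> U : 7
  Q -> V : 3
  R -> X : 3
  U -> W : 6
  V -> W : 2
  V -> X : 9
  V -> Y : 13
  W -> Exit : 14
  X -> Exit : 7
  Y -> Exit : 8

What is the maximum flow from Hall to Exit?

20

Augment Hall→P→R→X→Exit: bottleneck 3, flow now 3.
Augment Hall→P→V→W→Exit: bottleneck 2, flow now 5.
Augment Hall→P→V→X→Exit: bottleneck 4, flow now 9.
Augment Hall→P→V→Y→Exit: bottleneck 2, flow now 11.
Augment Hall→Q→U→W→Exit: bottleneck 6, flow now 17.
Augment Hall→Q→V→Y→Exit: bottleneck 3, flow now 20.
No augmenting path remains; maximum flow = 20.
In the residual graph, reachable from Hall: {Hall, P, Q, R, U}.
Min-cut edges: P→V (8), Q→V (3), R→X (3), U→W (6); capacity 8 + 3 + 3 + 6 = 20.
This cut is saturated, so no flow can exceed 20.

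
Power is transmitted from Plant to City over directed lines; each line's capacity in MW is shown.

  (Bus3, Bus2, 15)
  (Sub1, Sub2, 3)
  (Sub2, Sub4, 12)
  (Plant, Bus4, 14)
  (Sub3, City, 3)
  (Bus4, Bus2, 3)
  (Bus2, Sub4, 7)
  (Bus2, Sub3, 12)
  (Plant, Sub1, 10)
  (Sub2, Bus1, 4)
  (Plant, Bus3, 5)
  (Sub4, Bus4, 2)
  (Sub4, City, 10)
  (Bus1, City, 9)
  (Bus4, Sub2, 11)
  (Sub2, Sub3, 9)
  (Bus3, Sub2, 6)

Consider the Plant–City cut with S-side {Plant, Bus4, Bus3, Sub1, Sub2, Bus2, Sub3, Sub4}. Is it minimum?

Given cut capacity: 4 + 3 + 10 = 17.
Augment Plant→Bus4→Sub2→Sub3→City: bottleneck 3, flow now 3.
Augment Plant→Bus4→Sub2→Bus1→City: bottleneck 4, flow now 7.
Augment Plant→Bus4→Sub2→Sub4→City: bottleneck 4, flow now 11.
Augment Plant→Bus4→Bus2→Sub4→City: bottleneck 3, flow now 14.
Augment Plant→Bus3→Sub2→Sub4→City: bottleneck 3, flow now 17.
No augmenting path remains; maximum flow = 17.
Cut capacity 17 equals the max flow, so it is a minimum cut.

Yes — it is a minimum cut (capacity 17).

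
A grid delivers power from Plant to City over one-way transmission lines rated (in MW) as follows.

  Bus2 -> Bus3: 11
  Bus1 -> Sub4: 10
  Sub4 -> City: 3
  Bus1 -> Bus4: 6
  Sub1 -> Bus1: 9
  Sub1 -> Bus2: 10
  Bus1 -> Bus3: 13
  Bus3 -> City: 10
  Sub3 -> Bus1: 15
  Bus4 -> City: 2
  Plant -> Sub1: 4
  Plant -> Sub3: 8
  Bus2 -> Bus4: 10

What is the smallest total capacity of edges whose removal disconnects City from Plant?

Augment Plant→Sub1→Bus1→Bus4→City: bottleneck 2, flow now 2.
Augment Plant→Sub1→Bus1→Sub4→City: bottleneck 2, flow now 4.
Augment Plant→Sub3→Bus1→Sub4→City: bottleneck 1, flow now 5.
Augment Plant→Sub3→Bus1→Bus3→City: bottleneck 7, flow now 12.
No augmenting path remains; maximum flow = 12.
By max-flow min-cut, the minimum cut capacity equals the max flow.
In the residual graph, reachable from Plant: {Plant}.
Min-cut edges: Plant→Sub1 (4), Plant→Sub3 (8); capacity 4 + 8 = 12.

12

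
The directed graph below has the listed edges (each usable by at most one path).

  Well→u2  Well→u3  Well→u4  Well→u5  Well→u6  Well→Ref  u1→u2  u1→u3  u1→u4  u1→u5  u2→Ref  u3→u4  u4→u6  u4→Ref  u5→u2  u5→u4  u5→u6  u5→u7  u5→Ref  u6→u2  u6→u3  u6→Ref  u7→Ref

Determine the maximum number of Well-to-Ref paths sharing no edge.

5

Assign every edge capacity 1; by Menger, the answer equals the max flow.
Path Well→Ref (+1); total 1.
Path Well→u2→Ref (+1); total 2.
Path Well→u4→Ref (+1); total 3.
Path Well→u5→Ref (+1); total 4.
Path Well→u6→Ref (+1); total 5.
No residual Well→Ref path; max flow = 5.
Certifying cut of size 5: {Well→Ref, Well→u5, u2→Ref, u4→Ref, u6→Ref}.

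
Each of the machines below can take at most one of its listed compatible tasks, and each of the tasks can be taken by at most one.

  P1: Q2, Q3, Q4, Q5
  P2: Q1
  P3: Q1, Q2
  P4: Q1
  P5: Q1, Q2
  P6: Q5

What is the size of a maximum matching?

4

Unit-capacity flow: source→left, listed edges, right→sink; max matching = max flow.
Augmenting path P1→Q2 (+1); matched 1.
Augmenting path P2→Q1 (+1); matched 2.
Augmenting path P6→Q5 (+1); matched 3.
Augmenting path P3→Q2→P1→Q3 (+1); matched 4.
No augmenting path remains; maximum matching = 4.
König certificate: {P1, P6, Q1, Q2} is a vertex cover of size 4 (every listed pair touches it), so no matching can be larger.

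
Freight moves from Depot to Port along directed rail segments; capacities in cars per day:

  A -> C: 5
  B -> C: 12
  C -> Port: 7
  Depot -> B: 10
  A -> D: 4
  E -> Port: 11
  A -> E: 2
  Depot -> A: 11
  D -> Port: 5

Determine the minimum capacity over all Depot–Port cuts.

Augment Depot→A→C→Port: bottleneck 5, flow now 5.
Augment Depot→A→D→Port: bottleneck 4, flow now 9.
Augment Depot→A→E→Port: bottleneck 2, flow now 11.
Augment Depot→B→C→Port: bottleneck 2, flow now 13.
No augmenting path remains; maximum flow = 13.
By max-flow min-cut, the minimum cut capacity equals the max flow.
In the residual graph, reachable from Depot: {Depot, A, B, C}.
Min-cut edges: A→D (4), A→E (2), C→Port (7); capacity 4 + 2 + 7 = 13.

13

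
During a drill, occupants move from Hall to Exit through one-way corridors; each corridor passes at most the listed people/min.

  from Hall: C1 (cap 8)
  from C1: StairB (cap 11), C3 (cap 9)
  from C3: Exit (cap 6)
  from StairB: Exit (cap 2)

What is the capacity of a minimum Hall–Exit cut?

Augment Hall→C1→C3→Exit: bottleneck 6, flow now 6.
Augment Hall→C1→StairB→Exit: bottleneck 2, flow now 8.
No augmenting path remains; maximum flow = 8.
By max-flow min-cut, the minimum cut capacity equals the max flow.
In the residual graph, reachable from Hall: {Hall}.
Min-cut edges: Hall→C1 (8); capacity 8 = 8.

8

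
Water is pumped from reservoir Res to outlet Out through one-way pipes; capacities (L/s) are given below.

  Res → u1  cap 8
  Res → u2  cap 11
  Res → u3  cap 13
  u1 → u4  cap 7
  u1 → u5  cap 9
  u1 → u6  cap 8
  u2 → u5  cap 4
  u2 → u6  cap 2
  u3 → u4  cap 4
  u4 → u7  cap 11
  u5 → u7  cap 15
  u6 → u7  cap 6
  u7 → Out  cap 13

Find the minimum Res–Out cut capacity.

Augment Res→u1→u4→u7→Out: bottleneck 7, flow now 7.
Augment Res→u1→u5→u7→Out: bottleneck 1, flow now 8.
Augment Res→u2→u5→u7→Out: bottleneck 4, flow now 12.
Augment Res→u2→u6→u7→Out: bottleneck 1, flow now 13.
No augmenting path remains; maximum flow = 13.
By max-flow min-cut, the minimum cut capacity equals the max flow.
In the residual graph, reachable from Res: {Res, u1, u2, u3, u4, u5, u6, u7}.
Min-cut edges: u7→Out (13); capacity 13 = 13.

13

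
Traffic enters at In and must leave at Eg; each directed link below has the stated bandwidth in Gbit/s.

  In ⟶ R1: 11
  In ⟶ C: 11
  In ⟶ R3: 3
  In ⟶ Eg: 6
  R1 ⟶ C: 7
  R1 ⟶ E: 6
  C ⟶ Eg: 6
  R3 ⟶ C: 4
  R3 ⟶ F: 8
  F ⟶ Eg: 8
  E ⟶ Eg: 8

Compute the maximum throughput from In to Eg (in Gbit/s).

21

Augment In→Eg: bottleneck 6, flow now 6.
Augment In→C→Eg: bottleneck 6, flow now 12.
Augment In→R1→E→Eg: bottleneck 6, flow now 18.
Augment In→R3→F→Eg: bottleneck 3, flow now 21.
No augmenting path remains; maximum flow = 21.
In the residual graph, reachable from In: {In, R1, C}.
Min-cut edges: In→R3 (3), In→Eg (6), R1→E (6), C→Eg (6); capacity 3 + 6 + 6 + 6 = 21.
This cut is saturated, so no flow can exceed 21.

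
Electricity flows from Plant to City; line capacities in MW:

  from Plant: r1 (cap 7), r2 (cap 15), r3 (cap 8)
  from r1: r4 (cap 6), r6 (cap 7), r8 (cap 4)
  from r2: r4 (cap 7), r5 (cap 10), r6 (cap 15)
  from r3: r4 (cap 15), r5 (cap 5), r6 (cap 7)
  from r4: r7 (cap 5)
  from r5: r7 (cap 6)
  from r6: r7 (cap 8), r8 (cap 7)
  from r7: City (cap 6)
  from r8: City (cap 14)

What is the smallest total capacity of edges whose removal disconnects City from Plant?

17

Augment Plant→r1→r8→City: bottleneck 4, flow now 4.
Augment Plant→r1→r4→r7→City: bottleneck 3, flow now 7.
Augment Plant→r2→r4→r7→City: bottleneck 2, flow now 9.
Augment Plant→r2→r5→r7→City: bottleneck 1, flow now 10.
Augment Plant→r2→r6→r8→City: bottleneck 7, flow now 17.
No augmenting path remains; maximum flow = 17.
By max-flow min-cut, the minimum cut capacity equals the max flow.
In the residual graph, reachable from Plant: {Plant, r1, r2, r3, r4, r5, r6, r7}.
Min-cut edges: r1→r8 (4), r6→r8 (7), r7→City (6); capacity 4 + 7 + 6 = 17.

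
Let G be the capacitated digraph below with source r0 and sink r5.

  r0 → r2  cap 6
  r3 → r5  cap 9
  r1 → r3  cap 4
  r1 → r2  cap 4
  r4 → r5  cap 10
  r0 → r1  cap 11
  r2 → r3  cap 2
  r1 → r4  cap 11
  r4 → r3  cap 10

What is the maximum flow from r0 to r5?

13

Augment r0→r1→r3→r5: bottleneck 4, flow now 4.
Augment r0→r1→r4→r5: bottleneck 7, flow now 11.
Augment r0→r2→r3→r5: bottleneck 2, flow now 13.
No augmenting path remains; maximum flow = 13.
In the residual graph, reachable from r0: {r0, r2}.
Min-cut edges: r0→r1 (11), r2→r3 (2); capacity 11 + 2 = 13.
This cut is saturated, so no flow can exceed 13.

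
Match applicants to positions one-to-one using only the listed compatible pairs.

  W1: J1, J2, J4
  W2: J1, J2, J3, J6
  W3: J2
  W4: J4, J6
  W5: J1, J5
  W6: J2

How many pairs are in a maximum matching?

5

Unit-capacity flow: source→left, listed edges, right→sink; max matching = max flow.
Augmenting path W1→J1 (+1); matched 1.
Augmenting path W2→J2 (+1); matched 2.
Augmenting path W4→J4 (+1); matched 3.
Augmenting path W5→J5 (+1); matched 4.
Augmenting path W3→J2→W2→J3 (+1); matched 5.
No augmenting path remains; maximum matching = 5.
König certificate: {W1, W2, W4, W5, J2} is a vertex cover of size 5 (every listed pair touches it), so no matching can be larger.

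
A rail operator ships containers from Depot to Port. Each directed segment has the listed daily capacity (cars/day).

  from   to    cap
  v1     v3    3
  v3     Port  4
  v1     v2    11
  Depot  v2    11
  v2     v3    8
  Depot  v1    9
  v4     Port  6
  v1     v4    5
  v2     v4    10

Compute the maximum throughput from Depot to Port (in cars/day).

Augment Depot→v1→v3→Port: bottleneck 3, flow now 3.
Augment Depot→v1→v4→Port: bottleneck 5, flow now 8.
Augment Depot→v2→v3→Port: bottleneck 1, flow now 9.
Augment Depot→v2→v4→Port: bottleneck 1, flow now 10.
No augmenting path remains; maximum flow = 10.
In the residual graph, reachable from Depot: {Depot, v1, v2, v3, v4}.
Min-cut edges: v3→Port (4), v4→Port (6); capacity 4 + 6 = 10.
This cut is saturated, so no flow can exceed 10.

10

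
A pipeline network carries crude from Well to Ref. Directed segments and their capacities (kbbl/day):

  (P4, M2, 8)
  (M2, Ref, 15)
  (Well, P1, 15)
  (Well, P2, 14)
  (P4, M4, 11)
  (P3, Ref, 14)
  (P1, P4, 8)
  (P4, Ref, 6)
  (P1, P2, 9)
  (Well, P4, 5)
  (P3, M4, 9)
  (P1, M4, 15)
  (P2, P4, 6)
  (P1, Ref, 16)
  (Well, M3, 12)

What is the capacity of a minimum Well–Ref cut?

26

Augment Well→P1→Ref: bottleneck 15, flow now 15.
Augment Well→P4→Ref: bottleneck 5, flow now 20.
Augment Well→P2→P4→Ref: bottleneck 1, flow now 21.
Augment Well→P2→P4→M2→Ref: bottleneck 5, flow now 26.
No augmenting path remains; maximum flow = 26.
By max-flow min-cut, the minimum cut capacity equals the max flow.
In the residual graph, reachable from Well: {Well, M3, P2}.
Min-cut edges: Well→P1 (15), Well→P4 (5), P2→P4 (6); capacity 15 + 5 + 6 = 26.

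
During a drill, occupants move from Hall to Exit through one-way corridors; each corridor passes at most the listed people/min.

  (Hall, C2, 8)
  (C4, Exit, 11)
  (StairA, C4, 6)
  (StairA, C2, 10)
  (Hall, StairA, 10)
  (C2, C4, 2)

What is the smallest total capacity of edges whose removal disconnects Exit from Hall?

Augment Hall→StairA→C4→Exit: bottleneck 6, flow now 6.
Augment Hall→C2→C4→Exit: bottleneck 2, flow now 8.
No augmenting path remains; maximum flow = 8.
By max-flow min-cut, the minimum cut capacity equals the max flow.
In the residual graph, reachable from Hall: {Hall, StairA, C2}.
Min-cut edges: StairA→C4 (6), C2→C4 (2); capacity 6 + 2 = 8.

8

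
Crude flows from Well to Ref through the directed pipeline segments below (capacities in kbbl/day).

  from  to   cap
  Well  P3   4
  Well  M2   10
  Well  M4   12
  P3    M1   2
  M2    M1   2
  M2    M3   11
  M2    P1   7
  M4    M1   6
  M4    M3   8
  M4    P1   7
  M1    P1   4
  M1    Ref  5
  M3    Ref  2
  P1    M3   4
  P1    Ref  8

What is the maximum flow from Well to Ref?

15

Augment Well→P3→M1→Ref: bottleneck 2, flow now 2.
Augment Well→M2→M1→Ref: bottleneck 2, flow now 4.
Augment Well→M2→M3→Ref: bottleneck 2, flow now 6.
Augment Well→M2→P1→Ref: bottleneck 6, flow now 12.
Augment Well→M4→M1→Ref: bottleneck 1, flow now 13.
Augment Well→M4→P1→Ref: bottleneck 2, flow now 15.
No augmenting path remains; maximum flow = 15.
In the residual graph, reachable from Well: {Well, P3, M2, M4, M1, M3, P1}.
Min-cut edges: M1→Ref (5), M3→Ref (2), P1→Ref (8); capacity 5 + 2 + 8 = 15.
This cut is saturated, so no flow can exceed 15.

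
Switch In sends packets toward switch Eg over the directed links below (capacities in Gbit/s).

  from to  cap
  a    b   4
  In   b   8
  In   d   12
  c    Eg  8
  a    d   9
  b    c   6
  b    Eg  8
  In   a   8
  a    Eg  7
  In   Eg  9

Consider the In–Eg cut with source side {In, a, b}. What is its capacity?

51

Edges leaving {In, a, b}: In→d (12), In→Eg (9), a→d (9), a→Eg (7), b→c (6), b→Eg (8).
Cut capacity = 12 + 9 + 9 + 7 + 6 + 8 = 51.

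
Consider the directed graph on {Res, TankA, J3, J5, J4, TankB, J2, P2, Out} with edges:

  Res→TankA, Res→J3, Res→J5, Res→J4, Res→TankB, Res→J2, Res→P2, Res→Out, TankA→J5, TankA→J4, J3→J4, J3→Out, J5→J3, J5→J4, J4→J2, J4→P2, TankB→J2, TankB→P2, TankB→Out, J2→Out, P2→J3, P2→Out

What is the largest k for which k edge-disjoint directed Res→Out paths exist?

5

Assign every edge capacity 1; by Menger, the answer equals the max flow.
Path Res→Out (+1); total 1.
Path Res→J3→Out (+1); total 2.
Path Res→TankB→Out (+1); total 3.
Path Res→J2→Out (+1); total 4.
Path Res→P2→Out (+1); total 5.
No residual Res→Out path; max flow = 5.
Certifying cut of size 5: {J2→Out, J3→Out, P2→Out, Res→Out, Res→TankB}.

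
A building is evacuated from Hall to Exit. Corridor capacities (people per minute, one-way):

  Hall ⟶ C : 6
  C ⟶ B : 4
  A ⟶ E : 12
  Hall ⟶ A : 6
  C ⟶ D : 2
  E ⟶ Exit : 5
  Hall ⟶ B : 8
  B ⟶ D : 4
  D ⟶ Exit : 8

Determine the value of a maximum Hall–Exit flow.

Augment Hall→A→E→Exit: bottleneck 5, flow now 5.
Augment Hall→B→D→Exit: bottleneck 4, flow now 9.
Augment Hall→C→D→Exit: bottleneck 2, flow now 11.
No augmenting path remains; maximum flow = 11.
In the residual graph, reachable from Hall: {Hall, A, B, C, E}.
Min-cut edges: B→D (4), C→D (2), E→Exit (5); capacity 4 + 2 + 5 = 11.
This cut is saturated, so no flow can exceed 11.

11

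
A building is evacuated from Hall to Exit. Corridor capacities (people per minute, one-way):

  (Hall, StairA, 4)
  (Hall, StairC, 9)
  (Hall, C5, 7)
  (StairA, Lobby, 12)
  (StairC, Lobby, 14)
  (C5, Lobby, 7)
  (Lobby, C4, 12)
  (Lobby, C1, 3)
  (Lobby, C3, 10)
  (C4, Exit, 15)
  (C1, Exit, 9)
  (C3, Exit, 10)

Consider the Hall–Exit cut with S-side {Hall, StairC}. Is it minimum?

Given cut capacity: 4 + 7 + 14 = 25.
Augment Hall→StairA→Lobby→C4→Exit: bottleneck 4, flow now 4.
Augment Hall→StairC→Lobby→C4→Exit: bottleneck 8, flow now 12.
Augment Hall→StairC→Lobby→C1→Exit: bottleneck 1, flow now 13.
Augment Hall→C5→Lobby→C1→Exit: bottleneck 2, flow now 15.
Augment Hall→C5→Lobby→C3→Exit: bottleneck 5, flow now 20.
No augmenting path remains; maximum flow = 20.
In the residual graph, reachable from Hall: {Hall}.
Min-cut edges: Hall→StairA (4), Hall→StairC (9), Hall→C5 (7); capacity 4 + 9 + 7 = 20.
Cut capacity 25 exceeds the max flow 20, so it is not minimum.

No — its capacity is 25, but the minimum cut has capacity 20.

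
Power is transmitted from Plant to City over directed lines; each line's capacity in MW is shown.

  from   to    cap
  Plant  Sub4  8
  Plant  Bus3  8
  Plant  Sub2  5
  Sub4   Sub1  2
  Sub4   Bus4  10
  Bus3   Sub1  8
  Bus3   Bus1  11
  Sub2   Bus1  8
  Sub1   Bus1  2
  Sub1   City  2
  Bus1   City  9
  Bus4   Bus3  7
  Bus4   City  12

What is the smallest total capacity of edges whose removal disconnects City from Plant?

Augment Plant→Sub4→Sub1→City: bottleneck 2, flow now 2.
Augment Plant→Sub4→Bus4→City: bottleneck 6, flow now 8.
Augment Plant→Bus3→Bus1→City: bottleneck 8, flow now 16.
Augment Plant→Sub2→Bus1→City: bottleneck 1, flow now 17.
Augment Plant→Sub2→Bus1→Bus3→Sub1→Sub4→Bus4→City: bottleneck 2, flow now 19. (uses reverse residual edge)
No augmenting path remains; maximum flow = 19.
By max-flow min-cut, the minimum cut capacity equals the max flow.
In the residual graph, reachable from Plant: {Plant, Bus3, Sub2, Sub1, Bus1}.
Min-cut edges: Plant→Sub4 (8), Sub1→City (2), Bus1→City (9); capacity 8 + 2 + 9 = 19.

19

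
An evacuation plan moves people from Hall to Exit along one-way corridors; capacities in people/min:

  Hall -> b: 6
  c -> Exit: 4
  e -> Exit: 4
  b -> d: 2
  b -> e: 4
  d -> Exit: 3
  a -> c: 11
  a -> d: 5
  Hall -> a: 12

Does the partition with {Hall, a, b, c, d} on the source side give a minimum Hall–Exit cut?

Given cut capacity: 4 + 4 + 3 = 11.
Augment Hall→a→c→Exit: bottleneck 4, flow now 4.
Augment Hall→a→d→Exit: bottleneck 3, flow now 7.
Augment Hall→b→e→Exit: bottleneck 4, flow now 11.
No augmenting path remains; maximum flow = 11.
Cut capacity 11 equals the max flow, so it is a minimum cut.

Yes — it is a minimum cut (capacity 11).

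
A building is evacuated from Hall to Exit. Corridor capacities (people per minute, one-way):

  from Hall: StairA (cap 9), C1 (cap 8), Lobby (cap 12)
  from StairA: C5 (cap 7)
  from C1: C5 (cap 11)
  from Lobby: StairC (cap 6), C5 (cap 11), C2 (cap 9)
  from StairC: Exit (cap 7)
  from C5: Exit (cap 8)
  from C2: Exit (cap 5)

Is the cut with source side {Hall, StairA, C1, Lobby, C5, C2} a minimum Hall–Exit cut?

Yes — it is a minimum cut (capacity 19).

Given cut capacity: 6 + 8 + 5 = 19.
Augment Hall→StairA→C5→Exit: bottleneck 7, flow now 7.
Augment Hall→C1→C5→Exit: bottleneck 1, flow now 8.
Augment Hall→Lobby→StairC→Exit: bottleneck 6, flow now 14.
Augment Hall→Lobby→C2→Exit: bottleneck 5, flow now 19.
No augmenting path remains; maximum flow = 19.
Cut capacity 19 equals the max flow, so it is a minimum cut.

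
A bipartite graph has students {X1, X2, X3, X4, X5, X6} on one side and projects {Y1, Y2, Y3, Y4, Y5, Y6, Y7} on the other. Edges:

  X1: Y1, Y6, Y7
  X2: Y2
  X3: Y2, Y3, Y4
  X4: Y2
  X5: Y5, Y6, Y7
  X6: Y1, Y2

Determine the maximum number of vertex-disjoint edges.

Unit-capacity flow: source→left, listed edges, right→sink; max matching = max flow.
Augmenting path X1→Y1 (+1); matched 1.
Augmenting path X2→Y2 (+1); matched 2.
Augmenting path X3→Y3 (+1); matched 3.
Augmenting path X5→Y5 (+1); matched 4.
Augmenting path X6→Y1→X1→Y6 (+1); matched 5.
No augmenting path remains; maximum matching = 5.
König certificate: {X1, X3, X5, X6, Y2} is a vertex cover of size 5 (every listed pair touches it), so no matching can be larger.

5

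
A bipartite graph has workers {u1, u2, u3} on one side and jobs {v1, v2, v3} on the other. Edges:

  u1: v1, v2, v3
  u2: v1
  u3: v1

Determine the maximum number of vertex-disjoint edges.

Unit-capacity flow: source→left, listed edges, right→sink; max matching = max flow.
Augmenting path u1→v1 (+1); matched 1.
Augmenting path u2→v1→u1→v2 (+1); matched 2.
No augmenting path remains; maximum matching = 2.
König certificate: {u1, v1} is a vertex cover of size 2 (every listed pair touches it), so no matching can be larger.

2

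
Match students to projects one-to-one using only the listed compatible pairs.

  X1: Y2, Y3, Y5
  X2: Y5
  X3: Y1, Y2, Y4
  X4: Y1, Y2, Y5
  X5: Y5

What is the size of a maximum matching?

4

Unit-capacity flow: source→left, listed edges, right→sink; max matching = max flow.
Augmenting path X1→Y2 (+1); matched 1.
Augmenting path X2→Y5 (+1); matched 2.
Augmenting path X3→Y1 (+1); matched 3.
Augmenting path X4→Y1→X3→Y4 (+1); matched 4.
No augmenting path remains; maximum matching = 4.
König certificate: {X1, X3, X4, Y5} is a vertex cover of size 4 (every listed pair touches it), so no matching can be larger.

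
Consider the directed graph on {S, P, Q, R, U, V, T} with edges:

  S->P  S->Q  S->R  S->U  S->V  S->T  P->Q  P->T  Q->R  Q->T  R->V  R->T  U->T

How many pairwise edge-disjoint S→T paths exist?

Assign every edge capacity 1; by Menger, the answer equals the max flow.
Path S→T (+1); total 1.
Path S→P→T (+1); total 2.
Path S→Q→T (+1); total 3.
Path S→R→T (+1); total 4.
Path S→U→T (+1); total 5.
No residual S→T path; max flow = 5.
Certifying cut of size 5: {S→P, S→Q, S→R, S→T, S→U}.

5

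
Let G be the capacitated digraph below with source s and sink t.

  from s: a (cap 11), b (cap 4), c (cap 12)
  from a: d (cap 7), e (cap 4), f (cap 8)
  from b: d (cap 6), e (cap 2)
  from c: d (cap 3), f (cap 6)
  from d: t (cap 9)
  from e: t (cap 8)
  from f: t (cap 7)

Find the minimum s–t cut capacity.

22

Augment s→a→d→t: bottleneck 7, flow now 7.
Augment s→a→e→t: bottleneck 4, flow now 11.
Augment s→b→d→t: bottleneck 2, flow now 13.
Augment s→b→e→t: bottleneck 2, flow now 15.
Augment s→c→f→t: bottleneck 6, flow now 21.
Augment s→c→d→a→f→t: bottleneck 1, flow now 22. (uses reverse residual edge)
No augmenting path remains; maximum flow = 22.
By max-flow min-cut, the minimum cut capacity equals the max flow.
In the residual graph, reachable from s: {s, a, b, c, d, f}.
Min-cut edges: a→e (4), b→e (2), d→t (9), f→t (7); capacity 4 + 2 + 9 + 7 = 22.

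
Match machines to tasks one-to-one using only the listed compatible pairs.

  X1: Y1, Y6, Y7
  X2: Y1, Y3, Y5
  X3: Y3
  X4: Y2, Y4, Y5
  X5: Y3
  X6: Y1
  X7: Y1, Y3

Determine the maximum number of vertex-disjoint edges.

Unit-capacity flow: source→left, listed edges, right→sink; max matching = max flow.
Augmenting path X1→Y1 (+1); matched 1.
Augmenting path X2→Y3 (+1); matched 2.
Augmenting path X4→Y2 (+1); matched 3.
Augmenting path X3→Y3→X2→Y5 (+1); matched 4.
Augmenting path X6→Y1→X1→Y6 (+1); matched 5.
No augmenting path remains; maximum matching = 5.
König certificate: {X1, X2, X4, Y1, Y3} is a vertex cover of size 5 (every listed pair touches it), so no matching can be larger.

5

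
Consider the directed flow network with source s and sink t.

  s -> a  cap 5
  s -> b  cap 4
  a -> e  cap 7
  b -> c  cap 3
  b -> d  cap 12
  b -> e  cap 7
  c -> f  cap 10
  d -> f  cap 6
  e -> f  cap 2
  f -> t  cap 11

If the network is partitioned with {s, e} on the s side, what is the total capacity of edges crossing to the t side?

11

Edges leaving {s, e}: s→a (5), s→b (4), e→f (2).
Cut capacity = 5 + 4 + 2 = 11.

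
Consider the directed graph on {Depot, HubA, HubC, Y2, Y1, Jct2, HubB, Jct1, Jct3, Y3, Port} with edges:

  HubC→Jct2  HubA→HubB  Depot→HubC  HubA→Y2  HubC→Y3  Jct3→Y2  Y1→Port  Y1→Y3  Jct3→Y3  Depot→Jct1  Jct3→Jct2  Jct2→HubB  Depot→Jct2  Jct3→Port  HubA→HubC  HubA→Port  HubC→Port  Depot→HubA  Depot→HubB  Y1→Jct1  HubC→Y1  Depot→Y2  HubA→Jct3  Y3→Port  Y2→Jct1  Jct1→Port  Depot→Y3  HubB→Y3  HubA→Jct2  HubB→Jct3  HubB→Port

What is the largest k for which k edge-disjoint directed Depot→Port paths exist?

Assign every edge capacity 1; by Menger, the answer equals the max flow.
Path Depot→HubA→Port (+1); total 1.
Path Depot→HubC→Port (+1); total 2.
Path Depot→HubB→Port (+1); total 3.
Path Depot→Jct1→Port (+1); total 4.
Path Depot→Y3→Port (+1); total 5.
Path Depot→Jct2→HubB→Jct3→Port (+1); total 6.
No residual Depot→Port path; max flow = 6.
Certifying cut of size 6: {Depot→HubA, Depot→HubB, Depot→HubC, Depot→Jct2, Depot→Y3, Jct1→Port}.

6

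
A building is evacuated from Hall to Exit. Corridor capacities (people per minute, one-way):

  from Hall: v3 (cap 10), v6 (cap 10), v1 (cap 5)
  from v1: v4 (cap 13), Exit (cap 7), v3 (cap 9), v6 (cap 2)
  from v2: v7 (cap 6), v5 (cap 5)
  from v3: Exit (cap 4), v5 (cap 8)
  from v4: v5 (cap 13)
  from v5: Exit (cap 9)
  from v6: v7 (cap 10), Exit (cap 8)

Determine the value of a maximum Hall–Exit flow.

23

Augment Hall→v1→Exit: bottleneck 5, flow now 5.
Augment Hall→v3→Exit: bottleneck 4, flow now 9.
Augment Hall→v6→Exit: bottleneck 8, flow now 17.
Augment Hall→v3→v5→Exit: bottleneck 6, flow now 23.
No augmenting path remains; maximum flow = 23.
In the residual graph, reachable from Hall: {Hall, v6, v7}.
Min-cut edges: Hall→v1 (5), Hall→v3 (10), v6→Exit (8); capacity 5 + 10 + 8 = 23.
This cut is saturated, so no flow can exceed 23.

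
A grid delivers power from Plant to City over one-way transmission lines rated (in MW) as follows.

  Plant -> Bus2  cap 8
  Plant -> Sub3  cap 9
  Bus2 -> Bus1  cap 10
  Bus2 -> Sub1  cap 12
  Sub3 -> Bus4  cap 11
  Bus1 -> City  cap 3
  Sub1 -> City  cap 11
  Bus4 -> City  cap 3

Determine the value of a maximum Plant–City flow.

Augment Plant→Bus2→Bus1→City: bottleneck 3, flow now 3.
Augment Plant→Bus2→Sub1→City: bottleneck 5, flow now 8.
Augment Plant→Sub3→Bus4→City: bottleneck 3, flow now 11.
No augmenting path remains; maximum flow = 11.
In the residual graph, reachable from Plant: {Plant, Sub3, Bus4}.
Min-cut edges: Plant→Bus2 (8), Bus4→City (3); capacity 8 + 3 = 11.
This cut is saturated, so no flow can exceed 11.

11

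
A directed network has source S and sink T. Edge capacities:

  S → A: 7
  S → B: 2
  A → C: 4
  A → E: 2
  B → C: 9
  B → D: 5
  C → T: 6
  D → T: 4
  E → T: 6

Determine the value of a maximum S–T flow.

8

Augment S→A→C→T: bottleneck 4, flow now 4.
Augment S→A→E→T: bottleneck 2, flow now 6.
Augment S→B→C→T: bottleneck 2, flow now 8.
No augmenting path remains; maximum flow = 8.
In the residual graph, reachable from S: {S, A}.
Min-cut edges: S→B (2), A→C (4), A→E (2); capacity 2 + 4 + 2 = 8.
This cut is saturated, so no flow can exceed 8.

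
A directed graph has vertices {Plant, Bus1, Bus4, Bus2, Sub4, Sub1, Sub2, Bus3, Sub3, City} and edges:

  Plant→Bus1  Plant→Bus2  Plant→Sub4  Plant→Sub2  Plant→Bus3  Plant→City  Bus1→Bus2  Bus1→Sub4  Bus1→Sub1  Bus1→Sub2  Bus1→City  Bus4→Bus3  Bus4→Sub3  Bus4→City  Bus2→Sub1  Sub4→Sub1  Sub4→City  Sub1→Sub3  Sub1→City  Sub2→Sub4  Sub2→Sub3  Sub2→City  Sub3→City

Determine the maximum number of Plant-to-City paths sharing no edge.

Assign every edge capacity 1; by Menger, the answer equals the max flow.
Path Plant→City (+1); total 1.
Path Plant→Bus1→City (+1); total 2.
Path Plant→Sub4→City (+1); total 3.
Path Plant→Sub2→City (+1); total 4.
Path Plant→Bus2→Sub1→City (+1); total 5.
No residual Plant→City path; max flow = 5.
Certifying cut of size 5: {Plant→Bus1, Plant→Bus2, Plant→City, Plant→Sub2, Plant→Sub4}.

5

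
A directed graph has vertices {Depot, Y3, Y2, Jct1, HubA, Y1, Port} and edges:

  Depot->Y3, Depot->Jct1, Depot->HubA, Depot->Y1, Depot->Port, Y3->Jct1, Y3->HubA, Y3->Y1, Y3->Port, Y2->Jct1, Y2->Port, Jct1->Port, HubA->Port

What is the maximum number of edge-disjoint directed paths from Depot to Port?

Assign every edge capacity 1; by Menger, the answer equals the max flow.
Path Depot→Port (+1); total 1.
Path Depot→Y3→Port (+1); total 2.
Path Depot→Jct1→Port (+1); total 3.
Path Depot→HubA→Port (+1); total 4.
No residual Depot→Port path; max flow = 4.
Certifying cut of size 4: {Depot→HubA, Depot→Jct1, Depot→Port, Depot→Y3}.

4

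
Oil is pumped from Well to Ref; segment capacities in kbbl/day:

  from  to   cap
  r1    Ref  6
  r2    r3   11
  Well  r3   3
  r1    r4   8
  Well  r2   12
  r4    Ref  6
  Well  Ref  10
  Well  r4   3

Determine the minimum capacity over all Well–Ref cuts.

Augment Well→Ref: bottleneck 10, flow now 10.
Augment Well→r4→Ref: bottleneck 3, flow now 13.
No augmenting path remains; maximum flow = 13.
By max-flow min-cut, the minimum cut capacity equals the max flow.
In the residual graph, reachable from Well: {Well, r2, r3}.
Min-cut edges: Well→r4 (3), Well→Ref (10); capacity 3 + 10 = 13.

13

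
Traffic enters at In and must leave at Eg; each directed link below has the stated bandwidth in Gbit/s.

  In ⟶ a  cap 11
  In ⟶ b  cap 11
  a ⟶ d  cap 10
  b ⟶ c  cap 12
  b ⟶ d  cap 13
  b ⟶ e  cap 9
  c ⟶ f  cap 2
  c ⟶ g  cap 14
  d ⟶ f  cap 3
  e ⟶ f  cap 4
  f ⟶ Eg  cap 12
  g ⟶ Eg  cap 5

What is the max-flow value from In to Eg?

Augment In→a→d→f→Eg: bottleneck 3, flow now 3.
Augment In→b→c→f→Eg: bottleneck 2, flow now 5.
Augment In→b→c→g→Eg: bottleneck 5, flow now 10.
Augment In→b→e→f→Eg: bottleneck 4, flow now 14.
No augmenting path remains; maximum flow = 14.
In the residual graph, reachable from In: {In, a, d}.
Min-cut edges: In→b (11), d→f (3); capacity 11 + 3 = 14.
This cut is saturated, so no flow can exceed 14.

14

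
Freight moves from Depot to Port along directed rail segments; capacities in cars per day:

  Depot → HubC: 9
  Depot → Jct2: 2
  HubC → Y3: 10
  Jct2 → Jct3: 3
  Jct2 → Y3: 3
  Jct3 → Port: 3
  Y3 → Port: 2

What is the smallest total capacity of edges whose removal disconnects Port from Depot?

4

Augment Depot→HubC→Y3→Port: bottleneck 2, flow now 2.
Augment Depot→Jct2→Jct3→Port: bottleneck 2, flow now 4.
No augmenting path remains; maximum flow = 4.
By max-flow min-cut, the minimum cut capacity equals the max flow.
In the residual graph, reachable from Depot: {Depot, HubC, Y3}.
Min-cut edges: Depot→Jct2 (2), Y3→Port (2); capacity 2 + 2 = 4.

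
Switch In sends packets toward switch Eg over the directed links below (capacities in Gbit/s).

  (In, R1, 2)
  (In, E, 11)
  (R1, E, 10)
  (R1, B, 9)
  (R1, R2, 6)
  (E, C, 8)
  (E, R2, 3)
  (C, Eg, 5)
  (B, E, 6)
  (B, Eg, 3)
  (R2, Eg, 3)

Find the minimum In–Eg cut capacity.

10

Augment In→R1→B→Eg: bottleneck 2, flow now 2.
Augment In→E→C→Eg: bottleneck 5, flow now 7.
Augment In→E→R2→Eg: bottleneck 3, flow now 10.
No augmenting path remains; maximum flow = 10.
By max-flow min-cut, the minimum cut capacity equals the max flow.
In the residual graph, reachable from In: {In, E, C}.
Min-cut edges: In→R1 (2), E→R2 (3), C→Eg (5); capacity 2 + 3 + 5 = 10.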